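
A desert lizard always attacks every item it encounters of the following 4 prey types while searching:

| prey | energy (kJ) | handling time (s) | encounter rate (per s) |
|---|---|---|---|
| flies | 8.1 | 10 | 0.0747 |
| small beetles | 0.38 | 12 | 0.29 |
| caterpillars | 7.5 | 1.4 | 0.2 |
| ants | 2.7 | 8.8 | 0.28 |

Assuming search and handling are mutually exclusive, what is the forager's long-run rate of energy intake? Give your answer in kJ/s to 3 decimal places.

0.373 kJ/s

R = (0.0747×8.1 + 0.29×0.38 + 0.2×7.5 + 0.28×2.7) / (1 + 0.0747×10 + 0.29×12 + 0.2×1.4 + 0.28×8.8) = 2.971/7.971 = 0.3728 kJ/s.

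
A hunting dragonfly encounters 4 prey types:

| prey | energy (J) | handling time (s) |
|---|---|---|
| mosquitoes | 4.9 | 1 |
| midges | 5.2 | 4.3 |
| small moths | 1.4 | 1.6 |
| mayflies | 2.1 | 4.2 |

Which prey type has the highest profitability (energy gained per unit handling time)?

mosquitoes

Profitability E/h (J/s): mosquitoes = 4.9/1 = 4.9, midges = 5.2/4.3 = 1.21, small moths = 1.4/1.6 = 0.875, mayflies = 2.1/4.2 = 0.5.
Ranked: mosquitoes > midges > small moths > mayflies.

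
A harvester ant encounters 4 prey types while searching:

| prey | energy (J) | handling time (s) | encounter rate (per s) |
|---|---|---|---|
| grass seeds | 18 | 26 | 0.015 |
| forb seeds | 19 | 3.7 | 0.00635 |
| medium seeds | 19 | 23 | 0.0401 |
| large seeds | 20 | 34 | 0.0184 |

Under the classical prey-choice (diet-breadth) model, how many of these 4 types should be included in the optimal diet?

4

Profitabilities (E/h, J/s): forb seeds 5.14, medium seeds 0.826, grass seeds 0.692, large seeds 0.588. Add prey in this order while the next type's profitability exceeds the intake rate on those already taken.
Rate on top 1: 0.1179. medium seeds: 0.826 > 0.1179 → include.
Rate on top 2: 0.4536. grass seeds: 0.692 > 0.4536 → include.
Rate on top 3: 0.4934. large seeds: 0.588 > 0.4934 → include.
Optimal diet: forb seeds, medium seeds, grass seeds, large seeds — 4 of 4 types.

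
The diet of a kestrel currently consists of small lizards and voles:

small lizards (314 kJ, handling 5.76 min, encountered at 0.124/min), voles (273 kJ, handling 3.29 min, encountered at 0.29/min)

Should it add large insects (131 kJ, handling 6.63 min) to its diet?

On small lizards and voles alone, R = ΣλE/(1+Σλh) = 118.1/2.668 = 44.26 kJ/min.
large insects: E/h = 131/6.63 = 19.76 kJ/min.
19.76 < 44.26, so adding large insects would lower the average — exclude it.

No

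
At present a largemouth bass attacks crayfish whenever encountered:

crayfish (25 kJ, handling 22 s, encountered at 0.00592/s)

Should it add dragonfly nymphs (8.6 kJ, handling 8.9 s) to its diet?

Yes

Current rate: (0.00592×25)/(1 + 0.00592×22) = 0.1309 kJ/s.
Profitability of dragonfly nymphs: 8.6/8.9 = 0.9663 kJ/s.
0.9663 > 0.1309, so adding dragonfly nymphs raises the average — include it.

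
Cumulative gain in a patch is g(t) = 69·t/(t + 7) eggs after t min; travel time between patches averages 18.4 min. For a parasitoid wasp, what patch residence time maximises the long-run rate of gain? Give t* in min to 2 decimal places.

Optimal t* satisfies g'(t*) = g(t*)/(T + t*).
g'(t) = 69·7/(t + 7)². Setting 69·7/(t+7)² = 69t/[(t+7)(18.4+t)] gives 7(18.4+t) = t(t+7), so t² = 7×18.4 = 128.8.
t* = √128.8 = 11.35 min.

11.35 min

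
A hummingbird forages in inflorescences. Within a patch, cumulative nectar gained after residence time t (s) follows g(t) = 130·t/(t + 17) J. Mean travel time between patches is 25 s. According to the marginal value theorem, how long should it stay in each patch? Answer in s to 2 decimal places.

20.62 s

By the marginal value theorem, leave when the instantaneous gain rate g'(t) equals the habitat-wide average g(t)/(T + t).
g'(t) = 130·17/(t + 17)². Setting 130·17/(t+17)² = 130t/[(t+17)(25+t)] gives 17(25+t) = t(t+17), so t² = 17×25 = 425.
t* = √425 = 20.62 s.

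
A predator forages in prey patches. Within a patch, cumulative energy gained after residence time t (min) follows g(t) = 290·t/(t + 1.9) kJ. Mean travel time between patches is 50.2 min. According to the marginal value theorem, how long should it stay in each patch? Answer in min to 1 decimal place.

9.8 min

By the marginal value theorem, leave when the instantaneous gain rate g'(t) equals the habitat-wide average g(t)/(T + t).
g'(t) = 290·1.9/(t + 1.9)². Setting 290·1.9/(t+1.9)² = 290t/[(t+1.9)(50.2+t)] gives 1.9(50.2+t) = t(t+1.9), so t² = 1.9×50.2 = 95.38.
t* = √95.38 = 9.766 min.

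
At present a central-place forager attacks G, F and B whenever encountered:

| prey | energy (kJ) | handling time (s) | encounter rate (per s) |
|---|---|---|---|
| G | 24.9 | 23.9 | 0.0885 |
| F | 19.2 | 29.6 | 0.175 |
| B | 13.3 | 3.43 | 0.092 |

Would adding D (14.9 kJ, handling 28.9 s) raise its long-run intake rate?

No

Intake rate on the current diet: R = (0.0885×24.9 + 0.175×19.2 + 0.092×13.3) / (1 + 0.0885×23.9 + 0.175×29.6 + 0.092×3.43) = 6.787/8.611 = 0.7882 kJ/s.
Profitability of D: 14.9/28.9 = 0.5156 kJ/s.
Since 0.5156 < R, time spent handling D is better spent searching.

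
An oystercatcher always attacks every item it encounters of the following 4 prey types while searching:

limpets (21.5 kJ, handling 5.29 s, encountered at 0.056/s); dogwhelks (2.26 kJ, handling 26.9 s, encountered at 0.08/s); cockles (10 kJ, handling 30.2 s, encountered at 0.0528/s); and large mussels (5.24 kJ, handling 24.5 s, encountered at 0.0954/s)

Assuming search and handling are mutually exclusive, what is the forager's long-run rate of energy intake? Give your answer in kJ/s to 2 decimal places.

R = (0.056×21.5 + 0.08×2.26 + 0.0528×10 + 0.0954×5.24) / (1 + 0.056×5.29 + 0.08×26.9 + 0.0528×30.2 + 0.0954×24.5) = 2.413/7.38 = 0.3269 kJ/s.

0.33 kJ/s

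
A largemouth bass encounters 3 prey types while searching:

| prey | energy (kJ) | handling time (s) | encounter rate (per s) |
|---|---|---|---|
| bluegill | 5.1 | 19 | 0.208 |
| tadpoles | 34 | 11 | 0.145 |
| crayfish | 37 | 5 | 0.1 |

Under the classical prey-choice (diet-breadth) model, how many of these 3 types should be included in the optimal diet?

E/h in descending order: crayfish 7.4, tadpoles 3.09, bluegill 0.268 kJ/s. The optimal diet is the largest prefix of this list for which every included type satisfies E_i/h_i > R on the types above it.
Rate on top 1: 2.467. tadpoles: 3.09 > 2.467 → include.
Rate on top 2: 2.788. bluegill: 0.268 < 2.788 → exclude; stop.
Optimal diet: crayfish, tadpoles — 2 of 3 types.

2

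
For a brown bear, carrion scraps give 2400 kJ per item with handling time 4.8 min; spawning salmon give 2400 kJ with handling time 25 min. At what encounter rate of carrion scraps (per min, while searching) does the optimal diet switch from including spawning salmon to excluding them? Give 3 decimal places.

The zero-one rule: include spawning salmon iff E₂/h₂ > λE₁/(1+λh₁). Equality gives the switch point.
λE₁h₂ = E₂ + λE₂h₁ ⇒ λ = E₂/(E₁h₂ − E₂h₁) = 2400/(6e+04 − 1.152e+04) = 0.0495 per min.

0.050 per min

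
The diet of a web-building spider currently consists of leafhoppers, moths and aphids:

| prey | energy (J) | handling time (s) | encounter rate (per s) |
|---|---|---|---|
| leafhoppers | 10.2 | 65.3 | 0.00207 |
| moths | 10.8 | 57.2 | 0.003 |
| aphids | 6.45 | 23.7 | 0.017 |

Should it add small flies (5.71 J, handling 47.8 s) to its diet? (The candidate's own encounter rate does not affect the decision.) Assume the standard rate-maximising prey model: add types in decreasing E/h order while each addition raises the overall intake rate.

Current rate: (0.00207×10.2 + 0.003×10.8 + 0.017×6.45)/(1 + 0.00207×65.3 + 0.003×57.2 + 0.017×23.7) = 0.09544 J/s.
small flies: E/h = 5.71/47.8 = 0.1195 J/s.
Since 0.1195 > R, including small flies increases the long-run rate.

Yes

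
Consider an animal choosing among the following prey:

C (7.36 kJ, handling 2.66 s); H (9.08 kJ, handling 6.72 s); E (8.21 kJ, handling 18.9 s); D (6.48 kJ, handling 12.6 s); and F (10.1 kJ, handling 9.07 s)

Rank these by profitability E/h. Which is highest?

C

Profitability E/h (kJ/s): C = 7.36/2.66 = 2.77, H = 9.08/6.72 = 1.35, E = 8.21/18.9 = 0.434, D = 6.48/12.6 = 0.514, F = 10.1/9.07 = 1.11.
Ranked: C > H > F > D > E.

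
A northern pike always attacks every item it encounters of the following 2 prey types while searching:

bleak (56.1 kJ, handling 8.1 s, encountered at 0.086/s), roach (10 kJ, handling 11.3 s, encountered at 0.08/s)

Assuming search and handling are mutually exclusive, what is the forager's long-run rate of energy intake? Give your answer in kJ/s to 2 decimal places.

R = Σλ_iE_i / (1 + Σλ_ih_i)
Numerator: 0.086×56.1 + 0.08×10 = 5.625
Denominator: 1 + 0.086×8.1 + 0.08×11.3 = 2.601
R = 5.625/2.601 = 2.163 kJ/s

2.16 kJ/s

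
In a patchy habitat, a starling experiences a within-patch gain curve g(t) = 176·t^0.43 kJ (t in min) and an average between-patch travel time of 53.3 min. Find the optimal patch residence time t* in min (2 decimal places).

Optimal t* satisfies g'(t*) = g(t*)/(T + t*).
g'(t) = 0.43·176·t^-0.57. Setting 0.43·176·t^-0.57 = 176·t^0.43/(53.3+t) gives 0.43(53.3+t) = t, so 0.57·t = 0.43×53.3.
t* = 0.43×53.3/0.57 = 40.21 min.

40.21 min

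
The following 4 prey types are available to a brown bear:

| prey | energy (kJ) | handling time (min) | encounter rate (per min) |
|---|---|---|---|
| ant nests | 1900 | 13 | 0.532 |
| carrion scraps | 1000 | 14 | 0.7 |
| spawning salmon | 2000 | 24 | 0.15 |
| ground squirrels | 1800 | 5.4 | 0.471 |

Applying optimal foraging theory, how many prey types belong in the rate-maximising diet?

Profitabilities (E/h, kJ/min): ground squirrels 333, ant nests 146, spawning salmon 83.3, carrion scraps 71.4. Add prey in this order while the next type's profitability exceeds the intake rate on those already taken.
Rate on top 1: 239.3. ant nests: 146 < 239.3 → exclude; stop.
Optimal diet: ground squirrels — 1 of 4 types.

1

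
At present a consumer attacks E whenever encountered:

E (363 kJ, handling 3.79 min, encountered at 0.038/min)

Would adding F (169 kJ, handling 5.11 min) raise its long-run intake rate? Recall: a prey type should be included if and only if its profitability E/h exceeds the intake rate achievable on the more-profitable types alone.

Yes

Intake rate on the current diet: R = (0.038×363) / (1 + 0.038×3.79) = 13.79/1.144 = 12.06 kJ/min.
Profitability of F: 169/5.11 = 33.07 kJ/min.
Since 33.07 > R, including F increases the long-run rate.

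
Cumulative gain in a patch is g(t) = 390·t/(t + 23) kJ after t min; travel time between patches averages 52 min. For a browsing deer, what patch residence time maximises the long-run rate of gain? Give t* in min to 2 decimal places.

By the marginal value theorem, leave when the instantaneous gain rate g'(t) equals the habitat-wide average g(t)/(T + t).
g'(t) = 390·23/(t + 23)². Setting 390·23/(t+23)² = 390t/[(t+23)(52+t)] gives 23(52+t) = t(t+23), so t² = 23×52 = 1196.
t* = √1196 = 34.58 min.

34.58 min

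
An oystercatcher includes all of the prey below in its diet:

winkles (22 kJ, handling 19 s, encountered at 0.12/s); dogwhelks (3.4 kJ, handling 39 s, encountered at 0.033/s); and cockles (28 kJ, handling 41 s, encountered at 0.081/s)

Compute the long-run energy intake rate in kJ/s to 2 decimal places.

Energy encountered per unit search time: 0.12×22 + 0.033×3.4 + 0.081×28 = 5.02 kJ/s.
Handling time per unit search time: 0.12×19 + 0.033×39 + 0.081×41 = 6.888.
Rate = 5.02/(1 + 6.888) = 0.6364 kJ/s.

0.64 kJ/s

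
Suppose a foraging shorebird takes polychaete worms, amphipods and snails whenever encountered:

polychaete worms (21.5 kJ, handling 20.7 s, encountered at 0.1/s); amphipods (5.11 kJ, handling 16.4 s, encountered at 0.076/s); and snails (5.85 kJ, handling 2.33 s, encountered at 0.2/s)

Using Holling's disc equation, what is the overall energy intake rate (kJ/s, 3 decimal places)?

0.775 kJ/s

Energy encountered per unit search time: 0.1×21.5 + 0.076×5.11 + 0.2×5.85 = 3.708 kJ/s.
Handling time per unit search time: 0.1×20.7 + 0.076×16.4 + 0.2×2.33 = 3.782.
Rate = 3.708/(1 + 3.782) = 0.7754 kJ/s.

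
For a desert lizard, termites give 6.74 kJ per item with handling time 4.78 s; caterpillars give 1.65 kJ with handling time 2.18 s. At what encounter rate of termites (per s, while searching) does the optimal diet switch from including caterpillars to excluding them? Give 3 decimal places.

At the threshold, the rate on termites alone equals the profitability of caterpillars: λ·6.74/(1 + λ·4.78) = 1.65/2.18 = 0.7569.
Rearranging, λ(6.74 − 0.7569×4.78) = 0.7569, so λ = 0.7569/3.122 = 0.2424 per s.

0.242 per s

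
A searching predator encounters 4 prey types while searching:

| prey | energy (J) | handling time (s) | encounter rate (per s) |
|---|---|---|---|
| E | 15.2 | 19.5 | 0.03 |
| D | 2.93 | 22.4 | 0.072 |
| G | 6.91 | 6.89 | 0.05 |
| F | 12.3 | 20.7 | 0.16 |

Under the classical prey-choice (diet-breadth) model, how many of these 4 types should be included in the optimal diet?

3

Profitabilities (E/h, J/s): G 1, E 0.779, F 0.594, D 0.131. Add prey in this order while the next type's profitability exceeds the intake rate on those already taken.
Rate on top 1: 0.257. E: 0.779 > 0.257 → include.
Rate on top 2: 0.4154. F: 0.594 > 0.4154 → include.
Rate on top 3: 0.5284. D: 0.131 < 0.5284 → exclude; stop.
Optimal diet: G, E, F — 3 of 4 types.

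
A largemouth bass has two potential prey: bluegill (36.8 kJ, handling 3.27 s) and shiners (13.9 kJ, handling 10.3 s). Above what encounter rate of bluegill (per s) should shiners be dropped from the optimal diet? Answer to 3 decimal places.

0.042 per s

Drop shiners once their profitability E₂/h₂ falls below the rate achievable on bluegill alone: E₂/h₂ = λE₁/(1 + λh₁).
Solve for λ: λE₁h₂ = E₂(1 + λh₁) → λ(E₁h₂ − E₂h₁) = E₂ → λ = E₂/(E₁h₂ − E₂h₁).
λ = 13.9/(36.8×10.3 − 13.9×3.27) = 13.9/333.6 = 0.04167 per s.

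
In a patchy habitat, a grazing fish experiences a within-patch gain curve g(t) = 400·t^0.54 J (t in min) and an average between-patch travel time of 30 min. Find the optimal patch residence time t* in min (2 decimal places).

By the marginal value theorem, leave when the instantaneous gain rate g'(t) equals the habitat-wide average g(t)/(T + t).
g'(t) = 0.54·400·t^-0.46. Setting 0.54·400·t^-0.46 = 400·t^0.54/(30+t) gives 0.54(30+t) = t, so 0.46·t = 0.54×30.
t* = 0.54×30/0.46 = 35.22 min.

35.22 min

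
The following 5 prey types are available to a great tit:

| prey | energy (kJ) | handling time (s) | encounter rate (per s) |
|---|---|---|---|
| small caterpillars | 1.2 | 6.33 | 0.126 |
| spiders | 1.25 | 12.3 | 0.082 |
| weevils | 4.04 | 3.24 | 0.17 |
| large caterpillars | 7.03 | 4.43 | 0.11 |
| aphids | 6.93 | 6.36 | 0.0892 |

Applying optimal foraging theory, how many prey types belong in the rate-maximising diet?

3

Rank by E/h (kJ/s): large caterpillars 1.59, weevils 1.25, aphids 1.09, small caterpillars 0.19, spiders 0.102. Include each in turn until the next type's E/h falls below the running intake rate.
Rate on top 1: 0.5199. weevils: 1.25 > 0.5199 → include.
Rate on top 2: 0.7164. aphids: 1.09 > 0.7164 → include.
Rate on top 3: 0.7977. small caterpillars: 0.19 < 0.7977 → exclude; stop.
Optimal diet: large caterpillars, weevils, aphids — 3 of 5 types.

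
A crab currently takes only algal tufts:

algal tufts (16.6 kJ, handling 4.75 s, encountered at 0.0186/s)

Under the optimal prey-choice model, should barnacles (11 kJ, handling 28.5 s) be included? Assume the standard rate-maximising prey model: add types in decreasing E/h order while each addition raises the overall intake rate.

On algal tufts alone, R = ΣλE/(1+Σλh) = 0.3088/1.088 = 0.2837 kJ/s.
Profitability of barnacles: 11/28.5 = 0.386 kJ/s.
Since 0.386 > R, including barnacles increases the long-run rate.

Yes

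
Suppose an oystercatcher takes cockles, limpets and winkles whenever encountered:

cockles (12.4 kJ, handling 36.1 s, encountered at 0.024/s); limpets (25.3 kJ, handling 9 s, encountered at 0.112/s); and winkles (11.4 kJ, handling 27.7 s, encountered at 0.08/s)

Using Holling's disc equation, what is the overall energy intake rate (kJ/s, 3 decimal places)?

0.794 kJ/s

R = Σλ_iE_i / (1 + Σλ_ih_i)
Numerator: 0.024×12.4 + 0.112×25.3 + 0.08×11.4 = 4.043
Denominator: 1 + 0.024×36.1 + 0.112×9 + 0.08×27.7 = 5.09
R = 4.043/5.09 = 0.7943 kJ/s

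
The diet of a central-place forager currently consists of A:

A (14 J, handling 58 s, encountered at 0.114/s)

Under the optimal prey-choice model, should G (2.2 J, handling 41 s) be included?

Intake rate on the current diet: R = (0.114×14) / (1 + 0.114×58) = 1.596/7.612 = 0.2097 J/s.
G: E/h = 2.2/41 = 0.05366 J/s.
0.05366 < 0.2097, so adding G would lower the average — exclude it.

No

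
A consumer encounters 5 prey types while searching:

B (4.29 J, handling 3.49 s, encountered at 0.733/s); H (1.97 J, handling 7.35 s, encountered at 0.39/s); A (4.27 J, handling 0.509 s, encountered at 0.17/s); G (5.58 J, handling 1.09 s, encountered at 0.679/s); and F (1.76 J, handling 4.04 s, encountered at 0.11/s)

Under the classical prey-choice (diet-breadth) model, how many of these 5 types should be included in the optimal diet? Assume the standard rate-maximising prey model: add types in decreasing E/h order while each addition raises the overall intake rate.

Profitabilities (E/h, J/s): A 8.39, G 5.12, B 1.23, F 0.436, H 0.268. Add prey in this order while the next type's profitability exceeds the intake rate on those already taken.
Rate on top 1: 0.6681. G: 5.12 > 0.6681 → include.
Rate on top 2: 2.472. B: 1.23 < 2.472 → exclude; stop.
Optimal diet: A, G — 2 of 5 types.

2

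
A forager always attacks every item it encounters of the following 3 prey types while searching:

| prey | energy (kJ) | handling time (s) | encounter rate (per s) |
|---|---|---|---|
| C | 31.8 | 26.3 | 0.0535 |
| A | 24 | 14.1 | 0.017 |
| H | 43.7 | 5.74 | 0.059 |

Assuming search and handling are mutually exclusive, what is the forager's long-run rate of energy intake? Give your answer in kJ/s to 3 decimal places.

1.570 kJ/s

R = Σλ_iE_i / (1 + Σλ_ih_i)
Numerator: 0.0535×31.8 + 0.017×24 + 0.059×43.7 = 4.688
Denominator: 1 + 0.0535×26.3 + 0.017×14.1 + 0.059×5.74 = 2.985
R = 4.688/2.985 = 1.57 kJ/s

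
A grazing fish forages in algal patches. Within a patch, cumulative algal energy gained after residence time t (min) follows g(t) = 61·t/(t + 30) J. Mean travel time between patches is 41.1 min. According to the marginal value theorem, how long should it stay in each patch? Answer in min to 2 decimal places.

35.11 min

By the marginal value theorem, leave when the instantaneous gain rate g'(t) equals the habitat-wide average g(t)/(T + t).
g'(t) = 61·30/(t + 30)². Setting 61·30/(t+30)² = 61t/[(t+30)(41.1+t)] gives 30(41.1+t) = t(t+30), so t² = 30×41.1 = 1233.
t* = √1233 = 35.11 min.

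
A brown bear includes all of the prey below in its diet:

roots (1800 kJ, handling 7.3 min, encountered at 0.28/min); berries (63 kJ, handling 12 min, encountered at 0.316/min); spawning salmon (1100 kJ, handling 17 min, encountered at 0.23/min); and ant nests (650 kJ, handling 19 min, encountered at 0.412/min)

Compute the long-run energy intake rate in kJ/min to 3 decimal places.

R = Σλ_iE_i / (1 + Σλ_ih_i)
Numerator: 0.28×1800 + 0.316×63 + 0.23×1100 + 0.412×650 = 1045
Denominator: 1 + 0.28×7.3 + 0.316×12 + 0.23×17 + 0.412×19 = 18.57
R = 1045/18.57 = 56.25 kJ/min

56.246 kJ/min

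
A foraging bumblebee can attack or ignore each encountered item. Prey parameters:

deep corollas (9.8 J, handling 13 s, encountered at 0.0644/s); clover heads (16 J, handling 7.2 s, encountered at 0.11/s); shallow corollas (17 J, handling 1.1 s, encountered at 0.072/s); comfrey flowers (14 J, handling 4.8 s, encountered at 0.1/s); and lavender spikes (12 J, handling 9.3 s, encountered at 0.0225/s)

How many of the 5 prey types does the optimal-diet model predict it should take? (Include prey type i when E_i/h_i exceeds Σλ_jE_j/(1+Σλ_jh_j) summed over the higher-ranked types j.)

E/h in descending order: shallow corollas 15.5, comfrey flowers 2.92, clover heads 2.22, lavender spikes 1.29, deep corollas 0.754 J/s. The optimal diet is the largest prefix of this list for which every included type satisfies E_i/h_i > R on the types above it.
Rate on top 1: 1.134. comfrey flowers: 2.92 > 1.134 → include.
Rate on top 2: 1.683. clover heads: 2.22 > 1.683 → include.
Rate on top 3: 1.865. lavender spikes: 1.29 < 1.865 → exclude; stop.
Optimal diet: shallow corollas, comfrey flowers, clover heads — 3 of 5 types.

3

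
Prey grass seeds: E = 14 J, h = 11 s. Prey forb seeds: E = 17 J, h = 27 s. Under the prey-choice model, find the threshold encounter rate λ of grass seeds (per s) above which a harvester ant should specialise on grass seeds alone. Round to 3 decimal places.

The zero-one rule: include forb seeds iff E₂/h₂ > λE₁/(1+λh₁). Equality gives the switch point.
λE₁h₂ = E₂ + λE₂h₁ ⇒ λ = E₂/(E₁h₂ − E₂h₁) = 17/(378 − 187) = 0.08901 per s.

0.089 per s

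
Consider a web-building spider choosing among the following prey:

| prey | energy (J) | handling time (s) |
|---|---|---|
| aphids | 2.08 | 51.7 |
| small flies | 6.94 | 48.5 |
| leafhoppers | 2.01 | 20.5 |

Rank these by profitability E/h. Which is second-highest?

leafhoppers

Profitability E/h (J/s): aphids = 2.08/51.7 = 0.0402, small flies = 6.94/48.5 = 0.143, leafhoppers = 2.01/20.5 = 0.098.
Ranked: small flies > leafhoppers > aphids.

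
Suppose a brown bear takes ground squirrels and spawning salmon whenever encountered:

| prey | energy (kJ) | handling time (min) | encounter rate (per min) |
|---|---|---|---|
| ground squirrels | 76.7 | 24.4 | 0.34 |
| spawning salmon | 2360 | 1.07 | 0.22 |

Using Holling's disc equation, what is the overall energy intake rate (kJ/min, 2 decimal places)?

R = (0.34×76.7 + 0.22×2360) / (1 + 0.34×24.4 + 0.22×1.07) = 545.3/9.531 = 57.21 kJ/min.

57.21 kJ/min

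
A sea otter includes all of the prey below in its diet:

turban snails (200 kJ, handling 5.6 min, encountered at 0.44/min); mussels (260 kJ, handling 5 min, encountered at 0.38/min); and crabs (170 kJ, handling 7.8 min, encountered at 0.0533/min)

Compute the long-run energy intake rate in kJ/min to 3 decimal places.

33.888 kJ/min

R = Σλ_iE_i / (1 + Σλ_ih_i)
Numerator: 0.44×200 + 0.38×260 + 0.0533×170 = 195.9
Denominator: 1 + 0.44×5.6 + 0.38×5 + 0.0533×7.8 = 5.78
R = 195.9/5.78 = 33.89 kJ/min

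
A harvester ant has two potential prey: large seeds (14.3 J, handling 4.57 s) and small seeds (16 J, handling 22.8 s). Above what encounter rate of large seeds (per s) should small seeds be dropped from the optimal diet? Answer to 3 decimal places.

0.063 per s

The zero-one rule: include small seeds iff E₂/h₂ > λE₁/(1+λh₁). Equality gives the switch point.
λE₁h₂ = E₂ + λE₂h₁ ⇒ λ = E₂/(E₁h₂ − E₂h₁) = 16/(326 − 73.12) = 0.06326 per s.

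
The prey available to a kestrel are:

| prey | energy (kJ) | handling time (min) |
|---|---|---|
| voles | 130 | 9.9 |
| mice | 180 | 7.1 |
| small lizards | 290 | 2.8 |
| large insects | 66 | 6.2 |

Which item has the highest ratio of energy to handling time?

In descending order of E/h:
small lizards: 290/2.8 = 104 kJ/min
mice: 180/7.1 = 25.4 kJ/min
voles: 130/9.9 = 13.1 kJ/min
large insects: 66/6.2 = 10.6 kJ/min

small lizards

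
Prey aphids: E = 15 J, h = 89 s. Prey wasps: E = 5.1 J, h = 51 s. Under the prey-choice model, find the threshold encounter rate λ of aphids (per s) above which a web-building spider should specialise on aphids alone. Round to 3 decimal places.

Drop wasps once their profitability E₂/h₂ falls below the rate achievable on aphids alone: E₂/h₂ = λE₁/(1 + λh₁).
Solve for λ: λE₁h₂ = E₂(1 + λh₁) → λ(E₁h₂ − E₂h₁) = E₂ → λ = E₂/(E₁h₂ − E₂h₁).
λ = 5.1/(15×51 − 5.1×89) = 5.1/311.1 = 0.01639 per s.

0.016 per s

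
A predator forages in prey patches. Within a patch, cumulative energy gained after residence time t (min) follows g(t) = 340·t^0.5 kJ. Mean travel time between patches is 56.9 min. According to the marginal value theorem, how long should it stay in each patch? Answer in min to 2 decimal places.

Optimal t* satisfies g'(t*) = g(t*)/(T + t*).
g'(t) = 0.5·340·t^-0.5. Setting 0.5·340·t^-0.5 = 340·t^0.5/(56.9+t) gives 0.5(56.9+t) = t, so 0.50·t = 0.5×56.9.
t* = 0.5×56.9/0.50 = 56.9 min.

56.90 min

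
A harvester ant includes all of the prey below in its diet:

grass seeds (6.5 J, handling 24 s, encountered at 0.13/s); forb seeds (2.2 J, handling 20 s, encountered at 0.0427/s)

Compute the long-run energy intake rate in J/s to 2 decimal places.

R = (0.13×6.5 + 0.0427×2.2) / (1 + 0.13×24 + 0.0427×20) = 0.9389/4.974 = 0.1888 J/s.

0.19 J/s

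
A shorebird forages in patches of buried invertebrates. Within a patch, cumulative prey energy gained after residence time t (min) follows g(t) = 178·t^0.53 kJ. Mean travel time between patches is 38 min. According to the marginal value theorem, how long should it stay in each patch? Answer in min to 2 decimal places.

42.85 min

Maximise g(t)/(T+t): set derivative to zero → g'(t)(T+t) = g(t).
g'(t) = 0.53·178·t^-0.47. Setting 0.53·178·t^-0.47 = 178·t^0.53/(38+t) gives 0.53(38+t) = t, so 0.47·t = 0.53×38.
t* = 0.53×38/0.47 = 42.85 min.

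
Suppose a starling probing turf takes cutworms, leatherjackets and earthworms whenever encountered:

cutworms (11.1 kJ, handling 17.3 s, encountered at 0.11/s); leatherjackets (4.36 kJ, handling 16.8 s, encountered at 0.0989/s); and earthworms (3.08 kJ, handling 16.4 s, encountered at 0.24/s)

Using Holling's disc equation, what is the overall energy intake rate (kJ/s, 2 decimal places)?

0.28 kJ/s

R = Σλ_iE_i / (1 + Σλ_ih_i)
Numerator: 0.11×11.1 + 0.0989×4.36 + 0.24×3.08 = 2.391
Denominator: 1 + 0.11×17.3 + 0.0989×16.8 + 0.24×16.4 = 8.501
R = 2.391/8.501 = 0.2813 kJ/s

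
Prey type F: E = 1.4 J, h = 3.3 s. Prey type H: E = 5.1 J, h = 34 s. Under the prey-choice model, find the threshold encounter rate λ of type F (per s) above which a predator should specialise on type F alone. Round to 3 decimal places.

Drop type H once their profitability E₂/h₂ falls below the rate achievable on type F alone: E₂/h₂ = λE₁/(1 + λh₁).
Solve for λ: λE₁h₂ = E₂(1 + λh₁) → λ(E₁h₂ − E₂h₁) = E₂ → λ = E₂/(E₁h₂ − E₂h₁).
λ = 5.1/(1.4×34 − 5.1×3.3) = 5.1/30.77 = 0.1657 per s.

0.166 per s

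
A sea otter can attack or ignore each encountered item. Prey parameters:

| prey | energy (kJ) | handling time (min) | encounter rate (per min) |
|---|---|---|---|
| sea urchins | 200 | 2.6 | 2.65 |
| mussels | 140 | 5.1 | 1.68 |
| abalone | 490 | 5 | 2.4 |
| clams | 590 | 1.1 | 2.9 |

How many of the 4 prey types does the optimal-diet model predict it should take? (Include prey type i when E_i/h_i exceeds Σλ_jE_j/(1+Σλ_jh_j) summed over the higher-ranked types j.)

E/h in descending order: clams 536, abalone 98, sea urchins 76.9, mussels 27.5 kJ/min. The optimal diet is the largest prefix of this list for which every included type satisfies E_i/h_i > R on the types above it.
Rate on top 1: 408.4. abalone: 98 < 408.4 → exclude; stop.
Optimal diet: clams — 1 of 4 types.

1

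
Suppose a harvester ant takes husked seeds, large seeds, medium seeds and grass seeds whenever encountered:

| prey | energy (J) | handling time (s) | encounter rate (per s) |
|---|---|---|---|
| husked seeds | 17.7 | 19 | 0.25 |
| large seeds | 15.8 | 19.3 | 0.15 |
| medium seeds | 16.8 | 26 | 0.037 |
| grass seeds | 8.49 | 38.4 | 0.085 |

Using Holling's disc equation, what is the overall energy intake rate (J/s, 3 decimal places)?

Energy encountered per unit search time: 0.25×17.7 + 0.15×15.8 + 0.037×16.8 + 0.085×8.49 = 8.138 J/s.
Handling time per unit search time: 0.25×19 + 0.15×19.3 + 0.037×26 + 0.085×38.4 = 11.87.
Rate = 8.138/(1 + 11.87) = 0.6323 J/s.

0.632 J/s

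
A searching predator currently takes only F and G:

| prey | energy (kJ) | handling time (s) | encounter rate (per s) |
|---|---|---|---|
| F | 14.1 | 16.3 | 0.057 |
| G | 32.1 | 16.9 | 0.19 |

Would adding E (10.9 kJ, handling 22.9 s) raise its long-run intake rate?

Intake rate on the current diet: R = (0.057×14.1 + 0.19×32.1) / (1 + 0.057×16.3 + 0.19×16.9) = 6.903/5.14 = 1.343 kJ/s.
E: E/h = 10.9/22.9 = 0.476 kJ/s.
0.476 < 1.343, so adding E would lower the average — exclude it.

No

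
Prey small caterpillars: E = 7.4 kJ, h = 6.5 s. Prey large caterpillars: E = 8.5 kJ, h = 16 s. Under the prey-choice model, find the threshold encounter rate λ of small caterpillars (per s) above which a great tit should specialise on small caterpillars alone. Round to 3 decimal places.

The zero-one rule: include large caterpillars iff E₂/h₂ > λE₁/(1+λh₁). Equality gives the switch point.
λE₁h₂ = E₂ + λE₂h₁ ⇒ λ = E₂/(E₁h₂ − E₂h₁) = 8.5/(118.4 − 55.25) = 0.1346 per s.

0.135 per s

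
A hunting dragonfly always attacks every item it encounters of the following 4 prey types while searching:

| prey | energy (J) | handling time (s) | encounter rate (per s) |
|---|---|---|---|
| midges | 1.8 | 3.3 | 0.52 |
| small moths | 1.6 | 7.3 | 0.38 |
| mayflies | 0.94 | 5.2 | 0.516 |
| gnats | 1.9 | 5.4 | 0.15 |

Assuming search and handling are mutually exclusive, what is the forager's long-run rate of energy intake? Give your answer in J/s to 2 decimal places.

0.26 J/s

R = (0.52×1.8 + 0.38×1.6 + 0.516×0.94 + 0.15×1.9) / (1 + 0.52×3.3 + 0.38×7.3 + 0.516×5.2 + 0.15×5.4) = 2.314/8.983 = 0.2576 J/s.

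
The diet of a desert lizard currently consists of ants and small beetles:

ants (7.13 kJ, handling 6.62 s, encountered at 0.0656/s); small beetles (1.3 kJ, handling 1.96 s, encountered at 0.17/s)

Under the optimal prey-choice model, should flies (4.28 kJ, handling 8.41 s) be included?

Yes

Current rate: (0.0656×7.13 + 0.17×1.3)/(1 + 0.0656×6.62 + 0.17×1.96) = 0.3897 kJ/s.
Profitability of flies: 4.28/8.41 = 0.5089 kJ/s.
0.5089 > 0.3897, so adding flies raises the average — include it.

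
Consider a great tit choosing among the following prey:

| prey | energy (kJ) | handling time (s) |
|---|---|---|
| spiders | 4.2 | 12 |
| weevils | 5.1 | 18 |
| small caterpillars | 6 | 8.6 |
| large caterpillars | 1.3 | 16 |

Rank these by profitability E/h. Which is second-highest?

spiders

In descending order of E/h:
small caterpillars: 6/8.6 = 0.698 kJ/s
spiders: 4.2/12 = 0.35 kJ/s
weevils: 5.1/18 = 0.283 kJ/s
large caterpillars: 1.3/16 = 0.0813 kJ/s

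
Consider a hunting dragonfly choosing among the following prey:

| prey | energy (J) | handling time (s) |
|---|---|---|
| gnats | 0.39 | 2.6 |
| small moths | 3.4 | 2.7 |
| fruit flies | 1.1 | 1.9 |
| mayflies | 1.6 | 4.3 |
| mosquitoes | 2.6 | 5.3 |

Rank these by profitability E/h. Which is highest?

Profitability E/h (J/s): gnats = 0.39/2.6 = 0.15, small moths = 3.4/2.7 = 1.26, fruit flies = 1.1/1.9 = 0.579, mayflies = 1.6/4.3 = 0.372, mosquitoes = 2.6/5.3 = 0.491.
Ranked: small moths > fruit flies > mosquitoes > mayflies > gnats.

small moths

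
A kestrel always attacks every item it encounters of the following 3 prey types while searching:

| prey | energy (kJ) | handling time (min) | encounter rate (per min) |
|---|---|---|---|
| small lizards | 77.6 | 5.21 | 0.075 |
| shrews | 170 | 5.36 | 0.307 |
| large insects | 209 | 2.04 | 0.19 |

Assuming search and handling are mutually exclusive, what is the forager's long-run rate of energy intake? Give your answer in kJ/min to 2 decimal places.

28.54 kJ/min

R = (0.075×77.6 + 0.307×170 + 0.19×209) / (1 + 0.075×5.21 + 0.307×5.36 + 0.19×2.04) = 97.72/3.424 = 28.54 kJ/min.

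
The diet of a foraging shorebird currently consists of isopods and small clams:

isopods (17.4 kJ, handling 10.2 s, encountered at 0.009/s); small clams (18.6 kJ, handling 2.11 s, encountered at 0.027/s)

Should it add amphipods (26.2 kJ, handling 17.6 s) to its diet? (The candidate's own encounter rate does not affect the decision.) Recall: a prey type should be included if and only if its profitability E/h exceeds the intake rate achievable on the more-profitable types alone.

Intake rate on the current diet: R = (0.009×17.4 + 0.027×18.6) / (1 + 0.009×10.2 + 0.027×2.11) = 0.6588/1.149 = 0.5735 kJ/s.
Profitability of amphipods: 26.2/17.6 = 1.489 kJ/s.
1.489 > 0.5735, so adding amphipods raises the average — include it.

Yes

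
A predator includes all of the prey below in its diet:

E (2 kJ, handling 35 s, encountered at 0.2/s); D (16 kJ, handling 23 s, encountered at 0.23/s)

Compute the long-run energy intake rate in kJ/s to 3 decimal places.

0.307 kJ/s

R = (0.2×2 + 0.23×16) / (1 + 0.2×35 + 0.23×23) = 4.08/13.29 = 0.307 kJ/s.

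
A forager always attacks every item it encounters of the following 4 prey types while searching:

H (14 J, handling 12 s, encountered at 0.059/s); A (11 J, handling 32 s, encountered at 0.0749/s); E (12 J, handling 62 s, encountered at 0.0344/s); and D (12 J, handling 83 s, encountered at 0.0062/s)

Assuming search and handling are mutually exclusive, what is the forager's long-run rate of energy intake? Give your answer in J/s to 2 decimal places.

Energy encountered per unit search time: 0.059×14 + 0.0749×11 + 0.0344×12 + 0.0062×12 = 2.137 J/s.
Handling time per unit search time: 0.059×12 + 0.0749×32 + 0.0344×62 + 0.0062×83 = 5.752.
Rate = 2.137/(1 + 5.752) = 0.3165 J/s.

0.32 J/s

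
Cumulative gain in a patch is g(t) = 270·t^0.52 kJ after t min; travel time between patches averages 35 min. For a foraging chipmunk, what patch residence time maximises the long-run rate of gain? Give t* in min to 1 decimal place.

37.9 min

By the marginal value theorem, leave when the instantaneous gain rate g'(t) equals the habitat-wide average g(t)/(T + t).
g'(t) = 0.52·270·t^-0.48. Setting 0.52·270·t^-0.48 = 270·t^0.52/(35+t) gives 0.52(35+t) = t, so 0.48·t = 0.52×35.
t* = 0.52×35/0.48 = 37.92 min.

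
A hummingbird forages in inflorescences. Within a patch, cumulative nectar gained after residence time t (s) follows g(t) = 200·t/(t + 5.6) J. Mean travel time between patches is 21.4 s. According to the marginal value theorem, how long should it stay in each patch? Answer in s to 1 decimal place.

10.9 s

By the marginal value theorem, leave when the instantaneous gain rate g'(t) equals the habitat-wide average g(t)/(T + t).
g'(t) = 200·5.6/(t + 5.6)². Setting 200·5.6/(t+5.6)² = 200t/[(t+5.6)(21.4+t)] gives 5.6(21.4+t) = t(t+5.6), so t² = 5.6×21.4 = 119.8.
t* = √119.8 = 10.95 s.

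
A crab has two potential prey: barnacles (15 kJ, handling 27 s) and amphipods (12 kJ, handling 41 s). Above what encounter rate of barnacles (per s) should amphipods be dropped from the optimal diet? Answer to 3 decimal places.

0.041 per s

At the threshold, the rate on barnacles alone equals the profitability of amphipods: λ·15/(1 + λ·27) = 12/41 = 0.2927.
Rearranging, λ(15 − 0.2927×27) = 0.2927, so λ = 0.2927/7.098 = 0.04124 per s.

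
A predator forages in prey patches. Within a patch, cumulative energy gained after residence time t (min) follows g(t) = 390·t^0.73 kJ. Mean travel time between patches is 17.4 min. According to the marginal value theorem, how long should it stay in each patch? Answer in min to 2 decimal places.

Maximise g(t)/(T+t): set derivative to zero → g'(t)(T+t) = g(t).
g'(t) = 0.73·390·t^-0.27. Setting 0.73·390·t^-0.27 = 390·t^0.73/(17.4+t) gives 0.73(17.4+t) = t, so 0.27·t = 0.73×17.4.
t* = 0.73×17.4/0.27 = 47.04 min.

47.04 min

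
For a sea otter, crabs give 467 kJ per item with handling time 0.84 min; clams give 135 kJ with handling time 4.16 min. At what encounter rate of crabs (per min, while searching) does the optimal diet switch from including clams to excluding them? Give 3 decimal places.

The zero-one rule: include clams iff E₂/h₂ > λE₁/(1+λh₁). Equality gives the switch point.
λE₁h₂ = E₂ + λE₂h₁ ⇒ λ = E₂/(E₁h₂ − E₂h₁) = 135/(1943 − 113.4) = 0.0738 per min.

0.074 per min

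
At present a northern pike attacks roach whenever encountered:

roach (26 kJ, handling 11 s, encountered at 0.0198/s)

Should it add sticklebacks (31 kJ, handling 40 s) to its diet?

Yes

On roach alone, R = ΣλE/(1+Σλh) = 0.5148/1.218 = 0.4227 kJ/s.
sticklebacks: E/h = 31/40 = 0.775 kJ/s.
0.775 > 0.4227, so adding sticklebacks raises the average — include it.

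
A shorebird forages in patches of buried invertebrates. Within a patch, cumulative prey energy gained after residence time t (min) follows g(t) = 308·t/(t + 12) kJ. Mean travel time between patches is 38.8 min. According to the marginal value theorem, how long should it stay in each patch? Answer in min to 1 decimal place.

21.6 min

Optimal t* satisfies g'(t*) = g(t*)/(T + t*).
g'(t) = 308·12/(t + 12)². Setting 308·12/(t+12)² = 308t/[(t+12)(38.8+t)] gives 12(38.8+t) = t(t+12), so t² = 12×38.8 = 465.6.
t* = √465.6 = 21.58 min.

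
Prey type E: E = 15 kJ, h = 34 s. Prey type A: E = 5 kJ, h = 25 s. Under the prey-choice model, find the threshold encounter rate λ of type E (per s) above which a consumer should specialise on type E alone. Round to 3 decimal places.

Drop type A once their profitability E₂/h₂ falls below the rate achievable on type E alone: E₂/h₂ = λE₁/(1 + λh₁).
Solve for λ: λE₁h₂ = E₂(1 + λh₁) → λ(E₁h₂ − E₂h₁) = E₂ → λ = E₂/(E₁h₂ − E₂h₁).
λ = 5/(15×25 − 5×34) = 5/205 = 0.02439 per s.

0.024 per s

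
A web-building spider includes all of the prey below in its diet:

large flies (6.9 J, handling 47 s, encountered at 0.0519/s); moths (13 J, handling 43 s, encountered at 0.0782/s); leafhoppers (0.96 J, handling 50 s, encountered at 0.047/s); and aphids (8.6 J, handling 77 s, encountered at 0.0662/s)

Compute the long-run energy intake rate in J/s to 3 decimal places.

R = Σλ_iE_i / (1 + Σλ_ih_i)
Numerator: 0.0519×6.9 + 0.0782×13 + 0.047×0.96 + 0.0662×8.6 = 1.989
Denominator: 1 + 0.0519×47 + 0.0782×43 + 0.047×50 + 0.0662×77 = 14.25
R = 1.989/14.25 = 0.1396 J/s

0.140 J/s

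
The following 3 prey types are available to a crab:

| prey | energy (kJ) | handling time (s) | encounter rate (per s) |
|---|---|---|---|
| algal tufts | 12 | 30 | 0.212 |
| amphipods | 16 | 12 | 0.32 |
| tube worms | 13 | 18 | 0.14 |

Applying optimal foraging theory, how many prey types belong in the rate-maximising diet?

E/h in descending order: amphipods 1.33, tube worms 0.722, algal tufts 0.4 kJ/s. The optimal diet is the largest prefix of this list for which every included type satisfies E_i/h_i > R on the types above it.
Rate on top 1: 1.058. tube worms: 0.722 < 1.058 → exclude; stop.
Optimal diet: amphipods — 1 of 3 types.

1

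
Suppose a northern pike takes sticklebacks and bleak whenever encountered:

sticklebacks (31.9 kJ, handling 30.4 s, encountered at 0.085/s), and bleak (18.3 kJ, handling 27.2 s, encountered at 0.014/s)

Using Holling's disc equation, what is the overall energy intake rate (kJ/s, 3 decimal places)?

R = Σλ_iE_i / (1 + Σλ_ih_i)
Numerator: 0.085×31.9 + 0.014×18.3 = 2.968
Denominator: 1 + 0.085×30.4 + 0.014×27.2 = 3.965
R = 2.968/3.965 = 0.7485 kJ/s

0.749 kJ/s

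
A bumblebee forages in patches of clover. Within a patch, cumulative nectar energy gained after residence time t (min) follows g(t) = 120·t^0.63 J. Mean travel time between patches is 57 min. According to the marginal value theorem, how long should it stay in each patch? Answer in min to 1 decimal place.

97.1 min

By the marginal value theorem, leave when the instantaneous gain rate g'(t) equals the habitat-wide average g(t)/(T + t).
g'(t) = 0.63·120·t^-0.37. Setting 0.63·120·t^-0.37 = 120·t^0.63/(57+t) gives 0.63(57+t) = t, so 0.37·t = 0.63×57.
t* = 0.63×57/0.37 = 97.05 min.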